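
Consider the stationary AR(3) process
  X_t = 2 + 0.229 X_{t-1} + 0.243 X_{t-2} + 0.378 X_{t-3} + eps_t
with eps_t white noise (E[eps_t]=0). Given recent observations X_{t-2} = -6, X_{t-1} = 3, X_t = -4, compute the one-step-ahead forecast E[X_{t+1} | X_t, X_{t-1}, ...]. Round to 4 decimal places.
E[X_{t+1} \mid \mathcal F_t] = -0.4550

For an AR(p) model X_t = c + sum_i phi_i X_{t-i} + eps_t, the
one-step-ahead conditional mean is
  E[X_{t+1} | X_t, ...] = c + sum_i phi_i X_{t+1-i}.
Substitute known values:
  E[X_{t+1} | ...] = 2 + (0.229) * (-4) + (0.243) * (3) + (0.378) * (-6)
                   = -0.4550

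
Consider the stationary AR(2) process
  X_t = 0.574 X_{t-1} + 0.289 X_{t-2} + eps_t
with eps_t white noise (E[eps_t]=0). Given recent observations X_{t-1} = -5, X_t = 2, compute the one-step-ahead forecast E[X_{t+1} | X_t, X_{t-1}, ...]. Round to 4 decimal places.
E[X_{t+1} \mid \mathcal F_t] = -0.2970

For an AR(p) model X_t = c + sum_i phi_i X_{t-i} + eps_t, the
one-step-ahead conditional mean is
  E[X_{t+1} | X_t, ...] = c + sum_i phi_i X_{t+1-i}.
Substitute known values:
  E[X_{t+1} | ...] = (0.574) * (2) + (0.289) * (-5)
                   = -0.2970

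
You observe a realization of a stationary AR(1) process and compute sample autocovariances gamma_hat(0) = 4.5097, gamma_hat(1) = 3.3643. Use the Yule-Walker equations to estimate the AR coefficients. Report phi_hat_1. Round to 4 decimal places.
\hat\phi_{1} = 0.7460

The Yule-Walker equations for an AR(p) process read, in matrix form,
  Gamma_p phi = r_p,   with   (Gamma_p)_{ij} = gamma(|i - j|),
                       (r_p)_i = gamma(i),   i,j = 1..p.
Substitute the sample gammas (Toeplitz matrix and right-hand side of size 1):
  Gamma_p = [[4.5097]]
  r_p     = [3.3643]
With p = 1 this is the single equation gamma(0) phi_1 = gamma(1):
  phi_hat_1 = gamma(1) / gamma(0) = 3.3643 / 4.5097 = 0.7460.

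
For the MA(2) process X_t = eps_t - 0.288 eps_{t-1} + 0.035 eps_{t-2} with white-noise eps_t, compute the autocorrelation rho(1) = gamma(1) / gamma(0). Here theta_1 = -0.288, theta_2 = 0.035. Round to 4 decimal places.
\rho(1) = -0.2749

For an MA(q) process with theta_0 = 1, the autocovariance is
  gamma(k) = sigma^2 * sum_{i=0..q-k} theta_i * theta_{i+k},
and rho(k) = gamma(k) / gamma(0). Sigma^2 cancels.
  numerator   = (1)*(-0.288) + (-0.288)*(0.035) = -0.29808.
  denominator = (1)^2 + (-0.288)^2 + (0.035)^2 = 1.084169.
  rho(1) = -0.29808 / 1.084169 = -0.2749.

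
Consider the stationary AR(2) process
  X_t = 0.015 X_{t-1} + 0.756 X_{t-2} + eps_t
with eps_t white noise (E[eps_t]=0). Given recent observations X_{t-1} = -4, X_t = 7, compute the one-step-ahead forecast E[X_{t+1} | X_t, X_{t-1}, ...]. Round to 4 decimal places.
E[X_{t+1} \mid \mathcal F_t] = -2.9190

For an AR(p) model X_t = c + sum_i phi_i X_{t-i} + eps_t, the
one-step-ahead conditional mean is
  E[X_{t+1} | X_t, ...] = c + sum_i phi_i X_{t+1-i}.
Substitute known values:
  E[X_{t+1} | ...] = (0.015) * (7) + (0.756) * (-4)
                   = -2.9190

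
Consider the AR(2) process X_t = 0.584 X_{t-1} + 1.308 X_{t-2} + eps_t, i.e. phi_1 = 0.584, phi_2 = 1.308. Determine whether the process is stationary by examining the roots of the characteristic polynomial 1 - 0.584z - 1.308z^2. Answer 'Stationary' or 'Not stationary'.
\text{Not stationary}

The AR(p) characteristic polynomial is P(z) = 1 - 0.584z - 1.308z^2.
Stationarity requires all roots to lie outside the unit circle, i.e. |z| > 1 for every root.
Set 1 + (-0.584) z + (-1.308) z^2 = 0, i.e. a z^2 + b z + c = 0 with a = -1.308, b = -0.584, c = 1.
Discriminant D = b^2 - 4ac = (-0.584)^2 - 4*(-1.308)*1 = 0.341056 - (-5.232) = 5.573056.
D >= 0, so the roots are real: z = (-b +/- sqrt(D)) / (2a) = (0.584 +/- 2.360732) / (-2.616).
  z_1 = (0.584 + 2.360732) / (-2.616) = -1.1257,   |z_1| = 1.1257.
  z_2 = (0.584 - 2.360732) / (-2.616) = 0.6792,   |z_2| = 0.6792.
Moduli of all roots: 1.1257, 0.6792.
All moduli strictly greater than 1? No.
Verdict: Not stationary.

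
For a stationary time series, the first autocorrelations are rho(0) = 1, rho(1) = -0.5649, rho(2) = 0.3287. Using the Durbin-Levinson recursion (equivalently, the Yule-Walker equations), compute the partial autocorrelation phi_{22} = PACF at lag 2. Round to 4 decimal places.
\phi_{22} = 0.0141

The PACF at lag k is phi_{kk}, the last component of the solution
to the Yule-Walker system G_k phi = r_k where
  (G_k)_{ij} = rho(|i - j|), (r_k)_i = rho(i), i,j = 1..k.
Equivalently, Durbin-Levinson gives phi_{kk} iteratively:
  phi_{11} = rho(1)
  phi_{kk} = [rho(k) - sum_{j=1..k-1} phi_{k-1,j} rho(k-j)]
            / [1 - sum_{j=1..k-1} phi_{k-1,j} rho(j)],
  phi_{k,j} = phi_{k-1,j} - phi_{kk} phi_{k-1,k-j},  j = 1..k-1.
Step k = 1:
  phi_11 = rho(1) = -0.5649.
Step k = 2:
  phi_22 = [rho(2) - phi_11 rho(1)] / [1 - phi_11 rho(1)] = [0.3287 - (-0.5649)(-0.5649)] / [1 - (-0.5649)(-0.5649)]
         = 0.00958799 / 0.68088799 = 0.0141.
Therefore phi_{22} = 0.0141.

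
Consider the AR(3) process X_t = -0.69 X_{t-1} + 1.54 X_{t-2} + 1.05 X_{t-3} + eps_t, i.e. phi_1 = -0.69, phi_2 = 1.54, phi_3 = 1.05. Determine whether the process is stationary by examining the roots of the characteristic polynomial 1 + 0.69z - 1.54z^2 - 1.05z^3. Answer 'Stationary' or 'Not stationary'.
\text{Not stationary}

The AR(p) characteristic polynomial is P(z) = 1 + 0.69z - 1.54z^2 - 1.05z^3.
Stationarity requires all roots to lie outside the unit circle, i.e. |z| > 1 for every root.
Degree 3: look for a simple real root z0 first, then factor out (1 - z/z0) and solve the remaining quadratic.
Testing z0 = -0.8: P(-0.8) = 1 + (0.69)(-0.8) + (-1.54)(-0.8)^2 + (-1.05)(-0.8)^3
  = 1 + (-0.552) + (-0.9856) + (0.5376) = 0.  So z_0 = -0.8 is a root, |z_0| = 0.8.
Divide out the factor (1 + 1.25 z) = (1 - z/z0) (since 1/z0 = -1.25):
  P(z) = (1 + 1.25 z)(1 + (-0.56) z + (-0.84) z^2)
  [check: z-coef -0.56 - (-1.25) = 0.69; z^2-coef -0.84 - (-1.25)(-0.56) = -1.54; z^3-coef -(-1.25)(-0.84) = -1.05.]
Remaining roots from the quadratic factor 1 + (-0.56) z + (-0.84) z^2:
  Set 1 + (-0.56) z + (-0.84) z^2 = 0, i.e. a z^2 + b z + c = 0 with a = -0.84, b = -0.56, c = 1.
  Discriminant D = b^2 - 4ac = (-0.56)^2 - 4*(-0.84)*1 = 0.3136 - (-3.36) = 3.6736.
  D >= 0, so the roots are real: z = (-b +/- sqrt(D)) / (2a) = (0.56 +/- 1.916664) / (-1.68).
    z_1 = (0.56 + 1.916664) / (-1.68) = -1.4742,   |z_1| = 1.4742.
    z_2 = (0.56 - 1.916664) / (-1.68) = 0.8075,   |z_2| = 0.8075.
Moduli of all roots: 0.8000, 1.4742, 0.8075.
All moduli strictly greater than 1? No.
Verdict: Not stationary.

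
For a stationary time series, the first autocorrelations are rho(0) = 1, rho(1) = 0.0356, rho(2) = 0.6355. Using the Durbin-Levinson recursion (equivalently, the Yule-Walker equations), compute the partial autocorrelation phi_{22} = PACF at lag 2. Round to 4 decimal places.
\phi_{22} = 0.6350

The PACF at lag k is phi_{kk}, the last component of the solution
to the Yule-Walker system G_k phi = r_k where
  (G_k)_{ij} = rho(|i - j|), (r_k)_i = rho(i), i,j = 1..k.
Equivalently, Durbin-Levinson gives phi_{kk} iteratively:
  phi_{11} = rho(1)
  phi_{kk} = [rho(k) - sum_{j=1..k-1} phi_{k-1,j} rho(k-j)]
            / [1 - sum_{j=1..k-1} phi_{k-1,j} rho(j)],
  phi_{k,j} = phi_{k-1,j} - phi_{kk} phi_{k-1,k-j},  j = 1..k-1.
Step k = 1:
  phi_11 = rho(1) = 0.0356.
Step k = 2:
  phi_22 = [rho(2) - phi_11 rho(1)] / [1 - phi_11 rho(1)] = [0.6355 - (0.0356)(0.0356)] / [1 - (0.0356)(0.0356)]
         = 0.63423264 / 0.99873264 = 0.635.
Therefore phi_{22} = 0.6350.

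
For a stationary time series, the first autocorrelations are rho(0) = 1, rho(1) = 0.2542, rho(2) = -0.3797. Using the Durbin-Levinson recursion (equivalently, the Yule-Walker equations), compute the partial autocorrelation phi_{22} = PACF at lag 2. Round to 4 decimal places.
\phi_{22} = -0.4750

The PACF at lag k is phi_{kk}, the last component of the solution
to the Yule-Walker system G_k phi = r_k where
  (G_k)_{ij} = rho(|i - j|), (r_k)_i = rho(i), i,j = 1..k.
Equivalently, Durbin-Levinson gives phi_{kk} iteratively:
  phi_{11} = rho(1)
  phi_{kk} = [rho(k) - sum_{j=1..k-1} phi_{k-1,j} rho(k-j)]
            / [1 - sum_{j=1..k-1} phi_{k-1,j} rho(j)],
  phi_{k,j} = phi_{k-1,j} - phi_{kk} phi_{k-1,k-j},  j = 1..k-1.
Step k = 1:
  phi_11 = rho(1) = 0.2542.
Step k = 2:
  phi_22 = [rho(2) - phi_11 rho(1)] / [1 - phi_11 rho(1)] = [-0.3797 - (0.2542)(0.2542)] / [1 - (0.2542)(0.2542)]
         = -0.44431764 / 0.93538236 = -0.475.
Therefore phi_{22} = -0.4750.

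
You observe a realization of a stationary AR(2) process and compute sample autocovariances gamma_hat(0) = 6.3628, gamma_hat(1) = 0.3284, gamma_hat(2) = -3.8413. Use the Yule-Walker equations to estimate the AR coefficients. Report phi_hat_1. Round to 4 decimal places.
\hat\phi_{1} = 0.0830

The Yule-Walker equations for an AR(p) process read, in matrix form,
  Gamma_p phi = r_p,   with   (Gamma_p)_{ij} = gamma(|i - j|),
                       (r_p)_i = gamma(i),   i,j = 1..p.
Substitute the sample gammas (Toeplitz matrix and right-hand side of size 2):
  Gamma_p = [[6.3628, 0.3284], [0.3284, 6.3628]]
  r_p     = [0.3284, -3.8413]
Written out:
  6.3628 phi_1 + 0.3284 phi_2 = 0.3284
  0.3284 phi_1 + 6.3628 phi_2 = -3.8413
Solve by Cramer's rule:
  det = gamma(0)^2 - gamma(1)^2 = (6.3628)^2 - (0.3284)^2 = 40.48522384 - 0.10784656 = 40.37737728
  phi_hat_1 = [gamma(1) gamma(0) - gamma(1) gamma(2)] / det = [(0.3284)(6.3628) - (0.3284)(-3.8413)] / 40.37737728 = 3.35102644 / 40.37737728 = 0.083
  phi_hat_2 = [gamma(0) gamma(2) - gamma(1)^2] / det = [(6.3628)(-3.8413) - (0.3284)^2] / 40.37737728 = -24.5492702 / 40.37737728 = -0.608
So phi_hat = [0.0830, -0.6080].
Therefore phi_hat_1 = 0.0830.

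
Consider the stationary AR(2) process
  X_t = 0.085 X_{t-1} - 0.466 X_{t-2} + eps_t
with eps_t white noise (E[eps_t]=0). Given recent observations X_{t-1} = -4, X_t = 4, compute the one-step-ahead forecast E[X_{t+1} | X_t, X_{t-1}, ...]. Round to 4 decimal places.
E[X_{t+1} \mid \mathcal F_t] = 2.2040

For an AR(p) model X_t = c + sum_i phi_i X_{t-i} + eps_t, the
one-step-ahead conditional mean is
  E[X_{t+1} | X_t, ...] = c + sum_i phi_i X_{t+1-i}.
Substitute known values:
  E[X_{t+1} | ...] = (0.085) * (4) + (-0.466) * (-4)
                   = 2.2040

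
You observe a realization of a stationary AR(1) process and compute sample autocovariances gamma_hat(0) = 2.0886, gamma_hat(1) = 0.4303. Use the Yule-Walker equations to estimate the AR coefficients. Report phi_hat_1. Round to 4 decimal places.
\hat\phi_{1} = 0.2060

The Yule-Walker equations for an AR(p) process read, in matrix form,
  Gamma_p phi = r_p,   with   (Gamma_p)_{ij} = gamma(|i - j|),
                       (r_p)_i = gamma(i),   i,j = 1..p.
Substitute the sample gammas (Toeplitz matrix and right-hand side of size 1):
  Gamma_p = [[2.0886]]
  r_p     = [0.4303]
With p = 1 this is the single equation gamma(0) phi_1 = gamma(1):
  phi_hat_1 = gamma(1) / gamma(0) = 0.4303 / 2.0886 = 0.2060.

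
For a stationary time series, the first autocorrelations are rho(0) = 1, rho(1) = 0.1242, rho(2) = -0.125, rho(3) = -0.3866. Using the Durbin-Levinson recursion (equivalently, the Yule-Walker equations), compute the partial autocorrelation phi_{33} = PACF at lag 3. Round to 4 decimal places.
\phi_{33} = -0.3641

The PACF at lag k is phi_{kk}, the last component of the solution
to the Yule-Walker system G_k phi = r_k where
  (G_k)_{ij} = rho(|i - j|), (r_k)_i = rho(i), i,j = 1..k.
Equivalently, Durbin-Levinson gives phi_{kk} iteratively:
  phi_{11} = rho(1)
  phi_{kk} = [rho(k) - sum_{j=1..k-1} phi_{k-1,j} rho(k-j)]
            / [1 - sum_{j=1..k-1} phi_{k-1,j} rho(j)],
  phi_{k,j} = phi_{k-1,j} - phi_{kk} phi_{k-1,k-j},  j = 1..k-1.
Step k = 1:
  phi_11 = rho(1) = 0.1242.
Step k = 2:
  phi_22 = [rho(2) - phi_11 rho(1)] / [1 - phi_11 rho(1)] = [-0.125 - (0.1242)(0.1242)] / [1 - (0.1242)(0.1242)]
         = -0.14042564 / 0.98457436 = -0.142626.
  Update: phi_21 = phi_11 - phi_22 phi_11 = 0.1242 - (-0.142626)(0.1242) = 0.141914.
Step k = 3:
  phi_33 = [rho(3) - phi_21 rho(2) - phi_22 rho(1)] / [1 - phi_21 rho(1) - phi_22 rho(2)]
    numerator   = -0.3866 - (0.141914)(-0.125) - (-0.142626)(0.1242) = -0.35114662
    denominator = 1 - (0.141914)(0.1242) - (-0.142626)(-0.125) = 0.96454605
  phi_33 = -0.35114662 / 0.96454605 = -0.3641.
Therefore phi_{33} = -0.3641.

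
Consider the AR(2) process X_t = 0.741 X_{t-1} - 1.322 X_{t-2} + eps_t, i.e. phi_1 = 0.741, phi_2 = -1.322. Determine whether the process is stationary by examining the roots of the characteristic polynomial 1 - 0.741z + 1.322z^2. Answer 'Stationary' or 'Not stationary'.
\text{Not stationary}

The AR(p) characteristic polynomial is P(z) = 1 - 0.741z + 1.322z^2.
Stationarity requires all roots to lie outside the unit circle, i.e. |z| > 1 for every root.
Set 1 + (-0.741) z + (1.322) z^2 = 0, i.e. a z^2 + b z + c = 0 with a = 1.322, b = -0.741, c = 1.
Discriminant D = b^2 - 4ac = (-0.741)^2 - 4*(1.322)*1 = 0.549081 - (5.288) = -4.738919.
D < 0, so the roots are the complex-conjugate pair z = (-b +/- i sqrt(-D)) / (2a) = 0.2803 +/- 0.8233i.
For a conjugate pair |z|^2 = z * conj(z) = (product of roots) = c/a = 1/(1.322) = 0.75643, so |z| = sqrt(0.75643) = 0.8697 for both roots.
Moduli of all roots: 0.8697, 0.8697.
All moduli strictly greater than 1? No.
Verdict: Not stationary.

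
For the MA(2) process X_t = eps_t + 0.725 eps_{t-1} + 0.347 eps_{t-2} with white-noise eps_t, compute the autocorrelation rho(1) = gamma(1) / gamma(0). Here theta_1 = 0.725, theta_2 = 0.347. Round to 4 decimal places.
\rho(1) = 0.5933

For an MA(q) process with theta_0 = 1, the autocovariance is
  gamma(k) = sigma^2 * sum_{i=0..q-k} theta_i * theta_{i+k},
and rho(k) = gamma(k) / gamma(0). Sigma^2 cancels.
  numerator   = (1)*(0.725) + (0.725)*(0.347) = 0.976575.
  denominator = (1)^2 + (0.725)^2 + (0.347)^2 = 1.646034.
  rho(1) = 0.976575 / 1.646034 = 0.5933.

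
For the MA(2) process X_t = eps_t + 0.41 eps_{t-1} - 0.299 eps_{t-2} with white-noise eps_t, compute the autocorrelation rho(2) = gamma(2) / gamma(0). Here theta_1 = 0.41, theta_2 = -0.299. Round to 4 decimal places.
\rho(2) = -0.2378

For an MA(q) process with theta_0 = 1, the autocovariance is
  gamma(k) = sigma^2 * sum_{i=0..q-k} theta_i * theta_{i+k},
and rho(k) = gamma(k) / gamma(0). Sigma^2 cancels.
  numerator   = (1)*(-0.299) = -0.299.
  denominator = (1)^2 + (0.41)^2 + (-0.299)^2 = 1.257501.
  rho(2) = -0.299 / 1.257501 = -0.2378.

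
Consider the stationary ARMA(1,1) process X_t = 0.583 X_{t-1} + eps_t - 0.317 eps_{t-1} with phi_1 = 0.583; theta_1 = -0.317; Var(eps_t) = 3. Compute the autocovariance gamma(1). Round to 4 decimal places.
\gamma(1) = 0.9855

Multiply the model equation by X_{t-k} and take expectations. With theta_0 = psi_0 = 1 and psi_j the MA(infinity) weights, this gives
  gamma(k) - sum_i phi_i gamma(k-i) = c_k,
  c_k = sigma^2 * sum_{j=k..q} theta_j psi_{j-k}   (c_k = 0 for k > q),
using gamma(-m) = gamma(m).
psi-weights needed (psi_j = theta_j + sum_i phi_i psi_{j-i}):
  psi_1 = theta_1 + phi_1 = -0.317 + (0.583) = 0.266
Right-hand sides:
  c_0 = sigma^2 (1 + theta_1 psi_1) = 3 * (1 + (-0.317)(0.266)) = 3 * 0.915678 = 2.747034
  c_1 = sigma^2 theta_1 = 3 * (-0.317) = -0.951
  c_2 = 0
Equations for k = 0 and k = 1 (AR order 1):
  gamma(0) = phi_1 gamma(1) + c_0
  gamma(1) = phi_1 gamma(0) + c_1
Substituting the second into the first: gamma(0) (1 - phi_1^2) = c_0 + phi_1 c_1, so
  gamma(0) = (c_0 + phi_1 c_1) / (1 - phi_1^2) = (2.747034 + (0.583)(-0.951)) / (1 - (0.583)^2) = 2.192601 / 0.660111 = 3.321564.
  gamma(1) = phi_1 gamma(0) + c_1 = (0.583)(3.321564) + (-0.951) = 0.985472.
Therefore gamma(1) = 0.9855 (to 4 decimal places).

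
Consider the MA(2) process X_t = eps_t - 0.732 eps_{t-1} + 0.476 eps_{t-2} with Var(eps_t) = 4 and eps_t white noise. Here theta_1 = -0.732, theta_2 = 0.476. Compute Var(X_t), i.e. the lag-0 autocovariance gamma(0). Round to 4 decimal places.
\gamma(0) = 7.0496

For an MA(q) process X_t = eps_t + sum_i theta_i eps_{t-i} with
Var(eps_t) = sigma^2, the variance is
  gamma(0) = sigma^2 * (1 + sum_i theta_i^2).
  sum_i theta_i^2 = (-0.732)^2 + (0.476)^2 = 0.535824 + 0.226576 = 0.7624.
  gamma(0) = 4 * (1 + 0.7624) = 4 * 1.7624 = 7.0496.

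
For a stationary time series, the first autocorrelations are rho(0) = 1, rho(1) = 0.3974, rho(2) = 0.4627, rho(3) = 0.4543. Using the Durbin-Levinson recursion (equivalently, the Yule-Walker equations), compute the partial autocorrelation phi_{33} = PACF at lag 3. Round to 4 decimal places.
\phi_{33} = 0.2639

The PACF at lag k is phi_{kk}, the last component of the solution
to the Yule-Walker system G_k phi = r_k where
  (G_k)_{ij} = rho(|i - j|), (r_k)_i = rho(i), i,j = 1..k.
Equivalently, Durbin-Levinson gives phi_{kk} iteratively:
  phi_{11} = rho(1)
  phi_{kk} = [rho(k) - sum_{j=1..k-1} phi_{k-1,j} rho(k-j)]
            / [1 - sum_{j=1..k-1} phi_{k-1,j} rho(j)],
  phi_{k,j} = phi_{k-1,j} - phi_{kk} phi_{k-1,k-j},  j = 1..k-1.
Step k = 1:
  phi_11 = rho(1) = 0.3974.
Step k = 2:
  phi_22 = [rho(2) - phi_11 rho(1)] / [1 - phi_11 rho(1)] = [0.4627 - (0.3974)(0.3974)] / [1 - (0.3974)(0.3974)]
         = 0.30477324 / 0.84207324 = 0.361932.
  Update: phi_21 = phi_11 - phi_22 phi_11 = 0.3974 - (0.361932)(0.3974) = 0.253568.
Step k = 3:
  phi_33 = [rho(3) - phi_21 rho(2) - phi_22 rho(1)] / [1 - phi_21 rho(1) - phi_22 rho(2)]
    numerator   = 0.4543 - (0.253568)(0.4627) - (0.361932)(0.3974) = 0.19314221
    denominator = 1 - (0.253568)(0.3974) - (0.361932)(0.4627) = 0.73176606
  phi_33 = 0.19314221 / 0.73176606 = 0.2639.
Therefore phi_{33} = 0.2639.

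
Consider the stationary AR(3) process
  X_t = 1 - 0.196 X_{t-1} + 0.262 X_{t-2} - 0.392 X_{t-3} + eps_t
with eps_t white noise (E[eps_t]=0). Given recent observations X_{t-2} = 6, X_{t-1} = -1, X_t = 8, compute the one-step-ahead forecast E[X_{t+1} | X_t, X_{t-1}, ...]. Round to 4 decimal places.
E[X_{t+1} \mid \mathcal F_t] = -3.1820

For an AR(p) model X_t = c + sum_i phi_i X_{t-i} + eps_t, the
one-step-ahead conditional mean is
  E[X_{t+1} | X_t, ...] = c + sum_i phi_i X_{t+1-i}.
Substitute known values:
  E[X_{t+1} | ...] = 1 + (-0.196) * (8) + (0.262) * (-1) + (-0.392) * (6)
                   = -3.1820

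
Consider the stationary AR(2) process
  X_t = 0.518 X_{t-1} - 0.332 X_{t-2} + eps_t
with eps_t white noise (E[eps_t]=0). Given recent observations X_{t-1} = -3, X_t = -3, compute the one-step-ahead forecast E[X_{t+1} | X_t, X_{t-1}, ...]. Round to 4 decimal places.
E[X_{t+1} \mid \mathcal F_t] = -0.5580

For an AR(p) model X_t = c + sum_i phi_i X_{t-i} + eps_t, the
one-step-ahead conditional mean is
  E[X_{t+1} | X_t, ...] = c + sum_i phi_i X_{t+1-i}.
Substitute known values:
  E[X_{t+1} | ...] = (0.518) * (-3) + (-0.332) * (-3)
                   = -0.5580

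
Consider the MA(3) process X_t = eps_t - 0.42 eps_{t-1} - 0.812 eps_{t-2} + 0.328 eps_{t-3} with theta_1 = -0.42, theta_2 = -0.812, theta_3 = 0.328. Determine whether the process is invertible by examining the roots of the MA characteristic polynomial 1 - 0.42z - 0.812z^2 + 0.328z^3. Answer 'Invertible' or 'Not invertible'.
\text{Invertible}

The MA(q) characteristic polynomial is P(z) = 1 - 0.42z - 0.812z^2 + 0.328z^3.
Invertibility requires all roots to lie outside the unit circle, i.e. |z| > 1 for every root.
Degree 3: look for a simple real root z0 first, then factor out (1 - z/z0) and solve the remaining quadratic.
Testing z0 = 2.5: P(2.5) = 1 + (-0.42)(2.5) + (-0.812)(2.5)^2 + (0.328)(2.5)^3
  = 1 + (-1.05) + (-5.075) + (5.125) = 0.  So z_0 = 2.5 is a root, |z_0| = 2.5.
Divide out the factor (1 - 0.4 z) = (1 - z/z0) (since 1/z0 = 0.4):
  P(z) = (1 - 0.4 z)(1 + (-0.02) z + (-0.82) z^2)
  [check: z-coef -0.02 - (0.4) = -0.42; z^2-coef -0.82 - (0.4)(-0.02) = -0.812; z^3-coef -(0.4)(-0.82) = 0.328.]
Remaining roots from the quadratic factor 1 + (-0.02) z + (-0.82) z^2:
  Set 1 + (-0.02) z + (-0.82) z^2 = 0, i.e. a z^2 + b z + c = 0 with a = -0.82, b = -0.02, c = 1.
  Discriminant D = b^2 - 4ac = (-0.02)^2 - 4*(-0.82)*1 = 0.0004 - (-3.28) = 3.2804.
  D >= 0, so the roots are real: z = (-b +/- sqrt(D)) / (2a) = (0.02 +/- 1.811187) / (-1.64).
    z_1 = (0.02 + 1.811187) / (-1.64) = -1.1166,   |z_1| = 1.1166.
    z_2 = (0.02 - 1.811187) / (-1.64) = 1.0922,   |z_2| = 1.0922.
Moduli of all roots: 2.5000, 1.1166, 1.0922.
All moduli strictly greater than 1? Yes.
Verdict: Invertible.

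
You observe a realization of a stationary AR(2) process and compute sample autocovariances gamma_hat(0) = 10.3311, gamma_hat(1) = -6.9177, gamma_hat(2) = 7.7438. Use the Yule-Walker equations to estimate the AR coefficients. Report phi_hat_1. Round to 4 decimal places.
\hat\phi_{1} = -0.3040

The Yule-Walker equations for an AR(p) process read, in matrix form,
  Gamma_p phi = r_p,   with   (Gamma_p)_{ij} = gamma(|i - j|),
                       (r_p)_i = gamma(i),   i,j = 1..p.
Substitute the sample gammas (Toeplitz matrix and right-hand side of size 2):
  Gamma_p = [[10.3311, -6.9177], [-6.9177, 10.3311]]
  r_p     = [-6.9177, 7.7438]
Written out:
  10.3311 phi_1 - 6.9177 phi_2 = -6.9177
  -6.9177 phi_1 + 10.3311 phi_2 = 7.7438
Solve by Cramer's rule:
  det = gamma(0)^2 - gamma(1)^2 = (10.3311)^2 - (-6.9177)^2 = 106.73162721 - 47.85457329 = 58.87705392
  phi_hat_1 = [gamma(1) gamma(0) - gamma(1) gamma(2)] / det = [(-6.9177)(10.3311) - (-6.9177)(7.7438)] / 58.87705392 = -17.89816521 / 58.87705392 = -0.304
  phi_hat_2 = [gamma(0) gamma(2) - gamma(1)^2] / det = [(10.3311)(7.7438) - (-6.9177)^2] / 58.87705392 = 32.14739889 / 58.87705392 = 0.546
So phi_hat = [-0.3040, 0.5460].
Therefore phi_hat_1 = -0.3040.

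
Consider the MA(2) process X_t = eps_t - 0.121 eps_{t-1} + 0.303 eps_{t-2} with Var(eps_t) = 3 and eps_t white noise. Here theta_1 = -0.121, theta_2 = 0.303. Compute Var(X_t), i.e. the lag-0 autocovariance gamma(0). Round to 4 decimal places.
\gamma(0) = 3.3194

For an MA(q) process X_t = eps_t + sum_i theta_i eps_{t-i} with
Var(eps_t) = sigma^2, the variance is
  gamma(0) = sigma^2 * (1 + sum_i theta_i^2).
  sum_i theta_i^2 = (-0.121)^2 + (0.303)^2 = 0.014641 + 0.091809 = 0.10645.
  gamma(0) = 3 * (1 + 0.10645) = 3 * 1.10645 = 3.31935, which rounds to 3.3194.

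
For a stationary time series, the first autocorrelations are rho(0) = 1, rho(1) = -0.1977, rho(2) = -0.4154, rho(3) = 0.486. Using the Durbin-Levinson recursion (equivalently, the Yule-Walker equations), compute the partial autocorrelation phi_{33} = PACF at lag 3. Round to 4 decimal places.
\phi_{33} = 0.3640

The PACF at lag k is phi_{kk}, the last component of the solution
to the Yule-Walker system G_k phi = r_k where
  (G_k)_{ij} = rho(|i - j|), (r_k)_i = rho(i), i,j = 1..k.
Equivalently, Durbin-Levinson gives phi_{kk} iteratively:
  phi_{11} = rho(1)
  phi_{kk} = [rho(k) - sum_{j=1..k-1} phi_{k-1,j} rho(k-j)]
            / [1 - sum_{j=1..k-1} phi_{k-1,j} rho(j)],
  phi_{k,j} = phi_{k-1,j} - phi_{kk} phi_{k-1,k-j},  j = 1..k-1.
Step k = 1:
  phi_11 = rho(1) = -0.1977.
Step k = 2:
  phi_22 = [rho(2) - phi_11 rho(1)] / [1 - phi_11 rho(1)] = [-0.4154 - (-0.1977)(-0.1977)] / [1 - (-0.1977)(-0.1977)]
         = -0.45448529 / 0.96091471 = -0.472972.
  Update: phi_21 = phi_11 - phi_22 phi_11 = -0.1977 - (-0.472972)(-0.1977) = -0.291206.
Step k = 3:
  phi_33 = [rho(3) - phi_21 rho(2) - phi_22 rho(1)] / [1 - phi_21 rho(1) - phi_22 rho(2)]
    numerator   = 0.486 - (-0.291206)(-0.4154) - (-0.472972)(-0.1977) = 0.27152636
    denominator = 1 - (-0.291206)(-0.1977) - (-0.472972)(-0.4154) = 0.74595611
  phi_33 = 0.27152636 / 0.74595611 = 0.364.
Therefore phi_{33} = 0.3640.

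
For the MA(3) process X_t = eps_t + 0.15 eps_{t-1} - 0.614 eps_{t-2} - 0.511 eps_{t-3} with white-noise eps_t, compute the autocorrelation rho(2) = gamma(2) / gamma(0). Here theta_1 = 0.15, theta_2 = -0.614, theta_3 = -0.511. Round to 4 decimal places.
\rho(2) = -0.4159

For an MA(q) process with theta_0 = 1, the autocovariance is
  gamma(k) = sigma^2 * sum_{i=0..q-k} theta_i * theta_{i+k},
and rho(k) = gamma(k) / gamma(0). Sigma^2 cancels.
  numerator   = (1)*(-0.614) + (0.15)*(-0.511) = -0.69065.
  denominator = (1)^2 + (0.15)^2 + (-0.614)^2 + (-0.511)^2 = 1.660617.
  rho(2) = -0.69065 / 1.660617 = -0.4159.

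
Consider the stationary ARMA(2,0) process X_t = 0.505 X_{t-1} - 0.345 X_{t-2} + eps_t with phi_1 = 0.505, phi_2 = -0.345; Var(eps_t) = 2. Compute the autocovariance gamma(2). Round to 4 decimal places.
\gamma(2) = -0.4107

Multiply the model equation by X_{t-k} and take expectations. With theta_0 = psi_0 = 1 and psi_j the MA(infinity) weights, this gives
  gamma(k) - sum_i phi_i gamma(k-i) = c_k,
  c_k = sigma^2 * sum_{j=k..q} theta_j psi_{j-k}   (c_k = 0 for k > q),
using gamma(-m) = gamma(m).
Pure AR (q = 0): c_0 = sigma^2 = 2, c_k = 0 for k >= 1.
Equations for k = 0, 1, 2 (AR order 2, c_2 = 0):
  (E0) gamma(0) = phi_1 gamma(1) + phi_2 gamma(2) + c_0
  (E1) gamma(1) = phi_1 gamma(0) + phi_2 gamma(1) + c_1
  (E2) gamma(2) = phi_1 gamma(1) + phi_2 gamma(0)
From (E1): gamma(1) = A gamma(0) + B with
  A = phi_1 / (1 - phi_2) = 0.505 / 1.345 = 0.375465,   B = c_1 / (1 - phi_2) = 0 / 1.345 = 0.
Insert (E2) into (E0): gamma(0) (1 - phi_2^2) = phi_1 (1 + phi_2) gamma(1) + c_0.
  phi_1 (1 + phi_2) = (0.505)(0.655) = 0.330775,   1 - phi_2^2 = 0.880975.
Replace gamma(1) by A gamma(0) + B and collect gamma(0):
  gamma(0) [0.880975 - (0.330775)(0.375465)] = c_0 = 2
  gamma(0) * 0.756781 = 2
  gamma(0) = 2 / 0.756781 = 2.642774.
  gamma(1) = A gamma(0) = (0.375465)(2.642774) = 0.992268.
  gamma(2) = phi_1 gamma(1) + phi_2 gamma(0) = (0.505)(0.992268) + (-0.345)(2.642774) = -0.410661.
Therefore gamma(2) = -0.4107 (to 4 decimal places).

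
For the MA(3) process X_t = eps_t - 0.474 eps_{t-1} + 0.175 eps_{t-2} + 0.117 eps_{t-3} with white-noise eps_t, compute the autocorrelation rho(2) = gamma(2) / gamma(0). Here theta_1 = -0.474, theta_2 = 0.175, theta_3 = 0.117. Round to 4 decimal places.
\rho(2) = 0.0942

For an MA(q) process with theta_0 = 1, the autocovariance is
  gamma(k) = sigma^2 * sum_{i=0..q-k} theta_i * theta_{i+k},
and rho(k) = gamma(k) / gamma(0). Sigma^2 cancels.
  numerator   = (1)*(0.175) + (-0.474)*(0.117) = 0.119542.
  denominator = (1)^2 + (-0.474)^2 + (0.175)^2 + (0.117)^2 = 1.26899.
  rho(2) = 0.119542 / 1.26899 = 0.0942.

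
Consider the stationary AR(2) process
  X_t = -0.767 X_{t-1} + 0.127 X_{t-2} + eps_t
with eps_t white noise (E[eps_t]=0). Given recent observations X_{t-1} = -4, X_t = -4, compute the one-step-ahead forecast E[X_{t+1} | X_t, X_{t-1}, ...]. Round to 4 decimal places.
E[X_{t+1} \mid \mathcal F_t] = 2.5600

For an AR(p) model X_t = c + sum_i phi_i X_{t-i} + eps_t, the
one-step-ahead conditional mean is
  E[X_{t+1} | X_t, ...] = c + sum_i phi_i X_{t+1-i}.
Substitute known values:
  E[X_{t+1} | ...] = (-0.767) * (-4) + (0.127) * (-4)
                   = 2.5600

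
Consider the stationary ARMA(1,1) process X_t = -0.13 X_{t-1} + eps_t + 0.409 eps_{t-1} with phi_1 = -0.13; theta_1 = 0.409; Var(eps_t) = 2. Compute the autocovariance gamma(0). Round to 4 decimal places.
\gamma(0) = 2.1584

Multiply the model equation by X_{t-k} and take expectations. With theta_0 = psi_0 = 1 and psi_j the MA(infinity) weights, this gives
  gamma(k) - sum_i phi_i gamma(k-i) = c_k,
  c_k = sigma^2 * sum_{j=k..q} theta_j psi_{j-k}   (c_k = 0 for k > q),
using gamma(-m) = gamma(m).
psi-weights needed (psi_j = theta_j + sum_i phi_i psi_{j-i}):
  psi_1 = theta_1 + phi_1 = 0.409 + (-0.13) = 0.279
Right-hand sides:
  c_0 = sigma^2 (1 + theta_1 psi_1) = 2 * (1 + (0.409)(0.279)) = 2 * 1.114111 = 2.228222
  c_1 = sigma^2 theta_1 = 2 * (0.409) = 0.818
  c_2 = 0
Equations for k = 0 and k = 1 (AR order 1):
  gamma(0) = phi_1 gamma(1) + c_0
  gamma(1) = phi_1 gamma(0) + c_1
Substituting the second into the first: gamma(0) (1 - phi_1^2) = c_0 + phi_1 c_1, so
  gamma(0) = (c_0 + phi_1 c_1) / (1 - phi_1^2) = (2.228222 + (-0.13)(0.818)) / (1 - (-0.13)^2) = 2.121882 / 0.9831 = 2.158358.
Therefore gamma(0) = 2.1584 (to 4 decimal places).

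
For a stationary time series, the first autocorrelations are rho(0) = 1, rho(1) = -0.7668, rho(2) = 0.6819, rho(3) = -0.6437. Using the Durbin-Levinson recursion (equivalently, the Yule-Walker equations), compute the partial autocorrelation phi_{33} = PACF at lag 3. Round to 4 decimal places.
\phi_{33} = -0.1670

The PACF at lag k is phi_{kk}, the last component of the solution
to the Yule-Walker system G_k phi = r_k where
  (G_k)_{ij} = rho(|i - j|), (r_k)_i = rho(i), i,j = 1..k.
Equivalently, Durbin-Levinson gives phi_{kk} iteratively:
  phi_{11} = rho(1)
  phi_{kk} = [rho(k) - sum_{j=1..k-1} phi_{k-1,j} rho(k-j)]
            / [1 - sum_{j=1..k-1} phi_{k-1,j} rho(j)],
  phi_{k,j} = phi_{k-1,j} - phi_{kk} phi_{k-1,k-j},  j = 1..k-1.
Step k = 1:
  phi_11 = rho(1) = -0.7668.
Step k = 2:
  phi_22 = [rho(2) - phi_11 rho(1)] / [1 - phi_11 rho(1)] = [0.6819 - (-0.7668)(-0.7668)] / [1 - (-0.7668)(-0.7668)]
         = 0.09391776 / 0.41201776 = 0.227946.
  Update: phi_21 = phi_11 - phi_22 phi_11 = -0.7668 - (0.227946)(-0.7668) = -0.592011.
Step k = 3:
  phi_33 = [rho(3) - phi_21 rho(2) - phi_22 rho(1)] / [1 - phi_21 rho(1) - phi_22 rho(2)]
    numerator   = -0.6437 - (-0.592011)(0.6819) - (0.227946)(-0.7668) = -0.06521873
    denominator = 1 - (-0.592011)(-0.7668) - (0.227946)(0.6819) = 0.39060959
  phi_33 = -0.06521873 / 0.39060959 = -0.167.
Therefore phi_{33} = -0.1670.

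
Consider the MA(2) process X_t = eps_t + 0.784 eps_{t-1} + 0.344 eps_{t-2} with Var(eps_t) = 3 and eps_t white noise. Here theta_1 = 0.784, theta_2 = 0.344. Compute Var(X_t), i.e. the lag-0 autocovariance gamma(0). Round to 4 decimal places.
\gamma(0) = 5.1990

For an MA(q) process X_t = eps_t + sum_i theta_i eps_{t-i} with
Var(eps_t) = sigma^2, the variance is
  gamma(0) = sigma^2 * (1 + sum_i theta_i^2).
  sum_i theta_i^2 = (0.784)^2 + (0.344)^2 = 0.614656 + 0.118336 = 0.732992.
  gamma(0) = 3 * (1 + 0.732992) = 3 * 1.732992 = 5.198976, which rounds to 5.1990.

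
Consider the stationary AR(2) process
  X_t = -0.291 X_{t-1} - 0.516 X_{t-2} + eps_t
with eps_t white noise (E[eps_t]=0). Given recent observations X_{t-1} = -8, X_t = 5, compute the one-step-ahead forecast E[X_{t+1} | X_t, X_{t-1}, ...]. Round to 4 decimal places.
E[X_{t+1} \mid \mathcal F_t] = 2.6730

For an AR(p) model X_t = c + sum_i phi_i X_{t-i} + eps_t, the
one-step-ahead conditional mean is
  E[X_{t+1} | X_t, ...] = c + sum_i phi_i X_{t+1-i}.
Substitute known values:
  E[X_{t+1} | ...] = (-0.291) * (5) + (-0.516) * (-8)
                   = 2.6730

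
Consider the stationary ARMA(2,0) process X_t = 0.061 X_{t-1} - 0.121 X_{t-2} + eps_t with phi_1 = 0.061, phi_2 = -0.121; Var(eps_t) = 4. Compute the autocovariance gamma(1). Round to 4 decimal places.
\gamma(1) = 0.2216

Multiply the model equation by X_{t-k} and take expectations. With theta_0 = psi_0 = 1 and psi_j the MA(infinity) weights, this gives
  gamma(k) - sum_i phi_i gamma(k-i) = c_k,
  c_k = sigma^2 * sum_{j=k..q} theta_j psi_{j-k}   (c_k = 0 for k > q),
using gamma(-m) = gamma(m).
Pure AR (q = 0): c_0 = sigma^2 = 4, c_k = 0 for k >= 1.
Equations for k = 0, 1, 2 (AR order 2, c_2 = 0):
  (E0) gamma(0) = phi_1 gamma(1) + phi_2 gamma(2) + c_0
  (E1) gamma(1) = phi_1 gamma(0) + phi_2 gamma(1) + c_1
  (E2) gamma(2) = phi_1 gamma(1) + phi_2 gamma(0)
From (E1): gamma(1) = A gamma(0) + B with
  A = phi_1 / (1 - phi_2) = 0.061 / 1.121 = 0.054416,   B = c_1 / (1 - phi_2) = 0 / 1.121 = 0.
Insert (E2) into (E0): gamma(0) (1 - phi_2^2) = phi_1 (1 + phi_2) gamma(1) + c_0.
  phi_1 (1 + phi_2) = (0.061)(0.879) = 0.053619,   1 - phi_2^2 = 0.985359.
Replace gamma(1) by A gamma(0) + B and collect gamma(0):
  gamma(0) [0.985359 - (0.053619)(0.054416)] = c_0 = 4
  gamma(0) * 0.982441 = 4
  gamma(0) = 4 / 0.982441 = 4.07149.
  gamma(1) = A gamma(0) = (0.054416)(4.07149) = 0.221553.
Therefore gamma(1) = 0.2216 (to 4 decimal places).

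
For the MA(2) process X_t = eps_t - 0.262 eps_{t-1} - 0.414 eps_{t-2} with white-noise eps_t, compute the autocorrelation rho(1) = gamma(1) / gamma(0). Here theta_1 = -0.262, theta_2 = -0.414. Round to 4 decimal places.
\rho(1) = -0.1238

For an MA(q) process with theta_0 = 1, the autocovariance is
  gamma(k) = sigma^2 * sum_{i=0..q-k} theta_i * theta_{i+k},
and rho(k) = gamma(k) / gamma(0). Sigma^2 cancels.
  numerator   = (1)*(-0.262) + (-0.262)*(-0.414) = -0.153532.
  denominator = (1)^2 + (-0.262)^2 + (-0.414)^2 = 1.24004.
  rho(1) = -0.153532 / 1.24004 = -0.1238.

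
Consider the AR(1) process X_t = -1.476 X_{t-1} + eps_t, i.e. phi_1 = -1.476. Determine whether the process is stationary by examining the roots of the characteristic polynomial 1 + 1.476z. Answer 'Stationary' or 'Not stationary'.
\text{Not stationary}

The AR(p) characteristic polynomial is P(z) = 1 + 1.476z.
Stationarity requires all roots to lie outside the unit circle, i.e. |z| > 1 for every root.
This is linear in z: 1 + (1.476) z = 0  =>  z = -1/(1.476) = -0.677507,  |z| = 0.677507.
Moduli of all roots: 0.6775.
All moduli strictly greater than 1? No.
Verdict: Not stationary.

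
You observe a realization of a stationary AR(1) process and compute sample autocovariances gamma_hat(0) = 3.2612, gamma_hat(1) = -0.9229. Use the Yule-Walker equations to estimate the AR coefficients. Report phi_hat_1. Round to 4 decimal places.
\hat\phi_{1} = -0.2830

The Yule-Walker equations for an AR(p) process read, in matrix form,
  Gamma_p phi = r_p,   with   (Gamma_p)_{ij} = gamma(|i - j|),
                       (r_p)_i = gamma(i),   i,j = 1..p.
Substitute the sample gammas (Toeplitz matrix and right-hand side of size 1):
  Gamma_p = [[3.2612]]
  r_p     = [-0.9229]
With p = 1 this is the single equation gamma(0) phi_1 = gamma(1):
  phi_hat_1 = gamma(1) / gamma(0) = -0.9229 / 3.2612 = -0.2830.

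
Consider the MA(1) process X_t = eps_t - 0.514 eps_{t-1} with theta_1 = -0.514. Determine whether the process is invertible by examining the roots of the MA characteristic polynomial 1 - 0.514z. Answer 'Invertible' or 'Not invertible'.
\text{Invertible}

The MA(q) characteristic polynomial is P(z) = 1 - 0.514z.
Invertibility requires all roots to lie outside the unit circle, i.e. |z| > 1 for every root.
This is linear in z: 1 + (-0.514) z = 0  =>  z = -1/(-0.514) = 1.945525,  |z| = 1.945525.
Moduli of all roots: 1.9455.
All moduli strictly greater than 1? Yes.
Verdict: Invertible.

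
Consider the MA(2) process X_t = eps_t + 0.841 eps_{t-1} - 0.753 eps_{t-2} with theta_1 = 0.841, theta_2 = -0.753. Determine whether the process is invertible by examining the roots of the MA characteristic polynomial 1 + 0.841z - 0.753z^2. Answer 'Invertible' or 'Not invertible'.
\text{Not invertible}

The MA(q) characteristic polynomial is P(z) = 1 + 0.841z - 0.753z^2.
Invertibility requires all roots to lie outside the unit circle, i.e. |z| > 1 for every root.
Set 1 + (0.841) z + (-0.753) z^2 = 0, i.e. a z^2 + b z + c = 0 with a = -0.753, b = 0.841, c = 1.
Discriminant D = b^2 - 4ac = (0.841)^2 - 4*(-0.753)*1 = 0.707281 - (-3.012) = 3.719281.
D >= 0, so the roots are real: z = (-b +/- sqrt(D)) / (2a) = (-0.841 +/- 1.928544) / (-1.506).
  z_1 = (-0.841 + 1.928544) / (-1.506) = -0.7221,   |z_1| = 0.7221.
  z_2 = (-0.841 - 1.928544) / (-1.506) = 1.839,   |z_2| = 1.839.
Moduli of all roots: 0.7221, 1.8390.
All moduli strictly greater than 1? No.
Verdict: Not invertible.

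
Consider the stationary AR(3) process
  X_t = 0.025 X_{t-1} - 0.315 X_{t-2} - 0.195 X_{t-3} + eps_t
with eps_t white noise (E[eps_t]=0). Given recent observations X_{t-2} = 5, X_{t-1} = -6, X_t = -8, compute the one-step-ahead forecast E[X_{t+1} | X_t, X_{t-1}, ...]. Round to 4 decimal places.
E[X_{t+1} \mid \mathcal F_t] = 0.7150

For an AR(p) model X_t = c + sum_i phi_i X_{t-i} + eps_t, the
one-step-ahead conditional mean is
  E[X_{t+1} | X_t, ...] = c + sum_i phi_i X_{t+1-i}.
Substitute known values:
  E[X_{t+1} | ...] = (0.025) * (-8) + (-0.315) * (-6) + (-0.195) * (5)
                   = 0.7150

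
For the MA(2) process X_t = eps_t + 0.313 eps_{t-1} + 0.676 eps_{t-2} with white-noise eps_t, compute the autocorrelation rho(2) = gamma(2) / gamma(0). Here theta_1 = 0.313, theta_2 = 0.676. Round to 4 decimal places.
\rho(2) = 0.4347

For an MA(q) process with theta_0 = 1, the autocovariance is
  gamma(k) = sigma^2 * sum_{i=0..q-k} theta_i * theta_{i+k},
and rho(k) = gamma(k) / gamma(0). Sigma^2 cancels.
  numerator   = (1)*(0.676) = 0.676.
  denominator = (1)^2 + (0.313)^2 + (0.676)^2 = 1.554945.
  rho(2) = 0.676 / 1.554945 = 0.4347.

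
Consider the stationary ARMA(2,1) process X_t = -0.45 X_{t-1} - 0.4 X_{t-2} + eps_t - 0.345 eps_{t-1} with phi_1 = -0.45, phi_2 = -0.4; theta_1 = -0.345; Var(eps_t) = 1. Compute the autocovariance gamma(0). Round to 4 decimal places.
\gamma(0) = 1.7801

Multiply the model equation by X_{t-k} and take expectations. With theta_0 = psi_0 = 1 and psi_j the MA(infinity) weights, this gives
  gamma(k) - sum_i phi_i gamma(k-i) = c_k,
  c_k = sigma^2 * sum_{j=k..q} theta_j psi_{j-k}   (c_k = 0 for k > q),
using gamma(-m) = gamma(m).
psi-weights needed (psi_j = theta_j + sum_i phi_i psi_{j-i}):
  psi_1 = theta_1 + phi_1 = -0.345 + (-0.45) = -0.795
Right-hand sides:
  c_0 = sigma^2 (1 + theta_1 psi_1) = 1 * (1 + (-0.345)(-0.795)) = 1 * 1.274275 = 1.274275
  c_1 = sigma^2 theta_1 = 1 * (-0.345) = -0.345
  c_2 = 0
Equations for k = 0, 1, 2 (AR order 2, c_2 = 0):
  (E0) gamma(0) = phi_1 gamma(1) + phi_2 gamma(2) + c_0
  (E1) gamma(1) = phi_1 gamma(0) + phi_2 gamma(1) + c_1
  (E2) gamma(2) = phi_1 gamma(1) + phi_2 gamma(0)
From (E1): gamma(1) = A gamma(0) + B with
  A = phi_1 / (1 - phi_2) = -0.45 / 1.4 = -0.321429,   B = c_1 / (1 - phi_2) = -0.345 / 1.4 = -0.246429.
Insert (E2) into (E0): gamma(0) (1 - phi_2^2) = phi_1 (1 + phi_2) gamma(1) + c_0.
  phi_1 (1 + phi_2) = (-0.45)(0.6) = -0.27,   1 - phi_2^2 = 0.84.
Replace gamma(1) by A gamma(0) + B and collect gamma(0):
  gamma(0) [0.84 - (-0.27)(-0.321429)] = (-0.27)(-0.246429) + 1.274275
  gamma(0) * 0.753214 = 1.340811
  gamma(0) = 1.340811 / 0.753214 = 1.780119.
Therefore gamma(0) = 1.7801 (to 4 decimal places).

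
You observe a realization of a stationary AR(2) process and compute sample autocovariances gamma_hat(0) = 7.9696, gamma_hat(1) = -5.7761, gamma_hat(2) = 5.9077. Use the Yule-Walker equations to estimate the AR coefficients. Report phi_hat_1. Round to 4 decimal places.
\hat\phi_{1} = -0.3950

The Yule-Walker equations for an AR(p) process read, in matrix form,
  Gamma_p phi = r_p,   with   (Gamma_p)_{ij} = gamma(|i - j|),
                       (r_p)_i = gamma(i),   i,j = 1..p.
Substitute the sample gammas (Toeplitz matrix and right-hand side of size 2):
  Gamma_p = [[7.9696, -5.7761], [-5.7761, 7.9696]]
  r_p     = [-5.7761, 5.9077]
Written out:
  7.9696 phi_1 - 5.7761 phi_2 = -5.7761
  -5.7761 phi_1 + 7.9696 phi_2 = 5.9077
Solve by Cramer's rule:
  det = gamma(0)^2 - gamma(1)^2 = (7.9696)^2 - (-5.7761)^2 = 63.51452416 - 33.36333121 = 30.15119295
  phi_hat_1 = [gamma(1) gamma(0) - gamma(1) gamma(2)] / det = [(-5.7761)(7.9696) - (-5.7761)(5.9077)] / 30.15119295 = -11.90974059 / 30.15119295 = -0.395
  phi_hat_2 = [gamma(0) gamma(2) - gamma(1)^2] / det = [(7.9696)(5.9077) - (-5.7761)^2] / 30.15119295 = 13.71867471 / 30.15119295 = 0.455
So phi_hat = [-0.3950, 0.4550].
Therefore phi_hat_1 = -0.3950.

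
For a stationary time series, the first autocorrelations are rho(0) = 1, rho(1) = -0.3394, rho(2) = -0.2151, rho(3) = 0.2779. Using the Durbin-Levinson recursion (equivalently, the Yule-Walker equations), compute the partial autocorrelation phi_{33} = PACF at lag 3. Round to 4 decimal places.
\phi_{33} = 0.0669

The PACF at lag k is phi_{kk}, the last component of the solution
to the Yule-Walker system G_k phi = r_k where
  (G_k)_{ij} = rho(|i - j|), (r_k)_i = rho(i), i,j = 1..k.
Equivalently, Durbin-Levinson gives phi_{kk} iteratively:
  phi_{11} = rho(1)
  phi_{kk} = [rho(k) - sum_{j=1..k-1} phi_{k-1,j} rho(k-j)]
            / [1 - sum_{j=1..k-1} phi_{k-1,j} rho(j)],
  phi_{k,j} = phi_{k-1,j} - phi_{kk} phi_{k-1,k-j},  j = 1..k-1.
Step k = 1:
  phi_11 = rho(1) = -0.3394.
Step k = 2:
  phi_22 = [rho(2) - phi_11 rho(1)] / [1 - phi_11 rho(1)] = [-0.2151 - (-0.3394)(-0.3394)] / [1 - (-0.3394)(-0.3394)]
         = -0.33029236 / 0.88480764 = -0.373293.
  Update: phi_21 = phi_11 - phi_22 phi_11 = -0.3394 - (-0.373293)(-0.3394) = -0.466096.
Step k = 3:
  phi_33 = [rho(3) - phi_21 rho(2) - phi_22 rho(1)] / [1 - phi_21 rho(1) - phi_22 rho(2)]
    numerator   = 0.2779 - (-0.466096)(-0.2151) - (-0.373293)(-0.3394) = 0.05094725
    denominator = 1 - (-0.466096)(-0.3394) - (-0.373293)(-0.2151) = 0.76151187
  phi_33 = 0.05094725 / 0.76151187 = 0.0669.
Therefore phi_{33} = 0.0669.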